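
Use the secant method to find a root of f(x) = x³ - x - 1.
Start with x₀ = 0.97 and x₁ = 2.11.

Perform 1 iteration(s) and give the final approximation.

f(x) = x³ - x - 1
x₀ = 0.97, x₁ = 2.11

Secant formula: x_{n+1} = x_n - f(x_n)(x_n - x_{n-1})/(f(x_n) - f(x_{n-1}))

Iteration 1:
  f(0.970000) = -1.057327
  f(2.110000) = 6.283931
  x_2 = 2.110000 - 6.283931×(2.110000 - 0.970000)/(6.283931 - (-1.057327))
       = 1.134189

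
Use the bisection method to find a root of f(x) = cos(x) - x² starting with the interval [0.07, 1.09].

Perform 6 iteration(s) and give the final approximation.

f(x) = cos(x) - x²
Initial interval: [0.07, 1.09]

Iteration 1:
  c_1 = (0.070000 + 1.090000)/2 = 0.580000
  f(c_1) = f(0.580000) = 0.500063
  f(a) × f(c) ≥ 0, new interval: [0.580000, 1.090000]
Iteration 2:
  c_2 = (0.580000 + 1.090000)/2 = 0.835000
  f(c_2) = f(0.835000) = -0.026047
  f(a) × f(c) < 0, new interval: [0.580000, 0.835000]
Iteration 3:
  c_3 = (0.580000 + 0.835000)/2 = 0.707500
  f(c_3) = f(0.707500) = 0.259433
  f(a) × f(c) ≥ 0, new interval: [0.707500, 0.835000]
Iteration 4:
  c_4 = (0.707500 + 0.835000)/2 = 0.771250
  f(c_4) = f(0.771250) = 0.122213
  f(a) × f(c) ≥ 0, new interval: [0.771250, 0.835000]
Iteration 5:
  c_5 = (0.771250 + 0.835000)/2 = 0.803125
  f(c_5) = f(0.803125) = 0.049452
  f(a) × f(c) ≥ 0, new interval: [0.803125, 0.835000]
Iteration 6:
  c_6 = (0.803125 + 0.835000)/2 = 0.819063
  f(c_6) = f(0.819063) = 0.012043
  f(a) × f(c) ≥ 0, new interval: [0.819063, 0.835000]

After 6 iteration(s), the approximation is c_6 = 0.819063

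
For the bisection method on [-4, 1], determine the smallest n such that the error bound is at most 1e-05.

We need (b-a)/2^n ≤ 1e-05
(1 - (-4))/2^n ≤ 1e-05
5/2^n ≤ 1e-05
2^n ≥ 500000
n ≥ log₂(500000) = 18.93
n ≥ 19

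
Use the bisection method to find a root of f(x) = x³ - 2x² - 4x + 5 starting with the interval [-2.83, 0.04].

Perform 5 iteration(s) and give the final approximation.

f(x) = x³ - 2x² - 4x + 5
Initial interval: [-2.83, 0.04]

Iteration 1:
  c_1 = (-2.830000 + 0.040000)/2 = -1.395000
  f(c_1) = f(-1.395000) = 3.973245
  f(a) × f(c) < 0, new interval: [-2.830000, -1.395000]
Iteration 2:
  c_2 = (-2.830000 + (-1.395000))/2 = -2.112500
  f(c_2) = f(-2.112500) = -4.902674
  f(a) × f(c) ≥ 0, new interval: [-2.112500, -1.395000]
Iteration 3:
  c_3 = (-2.112500 + (-1.395000))/2 = -1.753750
  f(c_3) = f(-1.753750) = 0.469820
  f(a) × f(c) < 0, new interval: [-2.112500, -1.753750]
Iteration 4:
  c_4 = (-2.112500 + (-1.753750))/2 = -1.933125
  f(c_4) = f(-1.933125) = -1.965479
  f(a) × f(c) ≥ 0, new interval: [-1.933125, -1.753750]
Iteration 5:
  c_5 = (-1.933125 + (-1.753750))/2 = -1.843437
  f(c_5) = f(-1.843437) = -0.687257
  f(a) × f(c) ≥ 0, new interval: [-1.843437, -1.753750]

After 5 iteration(s), the approximation is c_5 = -1.843437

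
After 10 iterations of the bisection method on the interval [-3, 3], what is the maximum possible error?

Bisection error bound: |error| ≤ (b-a)/2^n
|error| ≤ (3 - (-3))/2^10 = 6/2^10
|error| ≤ 0.0058593750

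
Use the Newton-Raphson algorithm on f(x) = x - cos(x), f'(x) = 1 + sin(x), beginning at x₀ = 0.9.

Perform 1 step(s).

f(x) = x - cos(x)
f'(x) = 1 + sin(x)
x₀ = 0.9

Newton-Raphson formula: x_{n+1} = x_n - f(x_n)/f'(x_n)

Iteration 1:
  f(0.900000) = 0.278390
  f'(0.900000) = 1.783327
  x_1 = 0.900000 - 0.278390/1.783327 = 0.743893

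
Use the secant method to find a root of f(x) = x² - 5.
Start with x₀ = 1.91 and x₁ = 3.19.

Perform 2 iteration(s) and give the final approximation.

f(x) = x² - 5
x₀ = 1.91, x₁ = 3.19

Secant formula: x_{n+1} = x_n - f(x_n)(x_n - x_{n-1})/(f(x_n) - f(x_{n-1}))

Iteration 1:
  f(1.910000) = -1.351900
  f(3.190000) = 5.176100
  x_2 = 3.190000 - 5.176100×(3.190000 - 1.910000)/(5.176100 - (-1.351900))
       = 2.175078
Iteration 2:
  f(3.190000) = 5.176100
  f(2.175078) = -0.269034
  x_3 = 2.175078 - (-0.269034)×(2.175078 - 3.190000)/(-0.269034 - 5.176100)
       = 2.225224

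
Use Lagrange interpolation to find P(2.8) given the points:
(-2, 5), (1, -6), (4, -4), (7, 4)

Lagrange interpolation formula:
P(x) = Σ yᵢ × Lᵢ(x)
where Lᵢ(x) = Π_{j≠i} (x - xⱼ)/(xᵢ - xⱼ)

L_0(2.8) = (2.8 - 1)/(-2 - 1) × (2.8 - 4)/(-2 - 4) × (2.8 - 7)/(-2 - 7) = -0.056000
L_1(2.8) = (2.8 - (-2))/(1 - (-2)) × (2.8 - 4)/(1 - 4) × (2.8 - 7)/(1 - 7) = 0.448000
L_2(2.8) = (2.8 - (-2))/(4 - (-2)) × (2.8 - 1)/(4 - 1) × (2.8 - 7)/(4 - 7) = 0.672000
L_3(2.8) = (2.8 - (-2))/(7 - (-2)) × (2.8 - 1)/(7 - 1) × (2.8 - 4)/(7 - 4) = -0.064000

P(2.8) = 5×L_0(2.8) + (-6)×L_1(2.8) + (-4)×L_2(2.8) + 4×L_3(2.8)
P(2.8) = -5.912000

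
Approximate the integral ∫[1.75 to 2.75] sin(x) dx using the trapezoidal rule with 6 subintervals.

f(x) = sin(x)
a = 1.75, b = 2.75, n = 6
h = (b - a)/n = 0.166667

Trapezoidal rule: (h/2)[f(x₀) + 2f(x₁) + 2f(x₂) + ... + f(xₙ)]

x_0 = 1.7500, f(x_0) = 0.983986, coefficient = 1
x_1 = 1.9167, f(x_1) = 0.940781, coefficient = 2
x_2 = 2.0833, f(x_2) = 0.871503, coefficient = 2
x_3 = 2.2500, f(x_3) = 0.778073, coefficient = 2
x_4 = 2.4167, f(x_4) = 0.663080, coefficient = 2
x_5 = 2.5833, f(x_5) = 0.529711, coefficient = 2
x_6 = 2.7500, f(x_6) = 0.381661, coefficient = 1

I ≈ (0.166667/2) × 8.931942 = 0.744329
Exact value: 0.746056
Error: 0.001728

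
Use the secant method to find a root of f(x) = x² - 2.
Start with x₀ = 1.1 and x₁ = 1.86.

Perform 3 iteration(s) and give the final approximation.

f(x) = x² - 2
x₀ = 1.1, x₁ = 1.86

Secant formula: x_{n+1} = x_n - f(x_n)(x_n - x_{n-1})/(f(x_n) - f(x_{n-1}))

Iteration 1:
  f(1.100000) = -0.790000
  f(1.860000) = 1.459600
  x_2 = 1.860000 - 1.459600×(1.860000 - 1.100000)/(1.459600 - (-0.790000))
       = 1.366892
Iteration 2:
  f(1.860000) = 1.459600
  f(1.366892) = -0.131607
  x_3 = 1.366892 - (-0.131607)×(1.366892 - 1.860000)/(-0.131607 - 1.459600)
       = 1.407676
Iteration 3:
  f(1.366892) = -0.131607
  f(1.407676) = -0.018448
  x_4 = 1.407676 - (-0.018448)×(1.407676 - 1.366892)/(-0.018448 - (-0.131607))
       = 1.414325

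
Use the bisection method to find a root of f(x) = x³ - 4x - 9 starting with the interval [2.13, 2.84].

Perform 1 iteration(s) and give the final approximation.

f(x) = x³ - 4x - 9
Initial interval: [2.13, 2.84]

Iteration 1:
  c_1 = (2.130000 + 2.840000)/2 = 2.485000
  f(c_1) = f(2.485000) = -3.594566
  f(a) × f(c) ≥ 0, new interval: [2.485000, 2.840000]

After 1 iteration(s), the approximation is c_1 = 2.485000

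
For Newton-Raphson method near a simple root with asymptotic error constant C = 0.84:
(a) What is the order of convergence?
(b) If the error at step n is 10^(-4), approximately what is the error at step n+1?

(a) Newton-Raphson has quadratic (order 2) convergence near simple roots.
    This means |e_{n+1}| ≈ C|e_n|².

(b) With |e_n| = 10^(-4) and C = 0.84:
    |e_{n+1}| ≈ 0.84 × (10^(-4))² = 0.84 × 10^(-8)

(a) 2 (quadratic); (b) |e_{n+1}| ≈ 8.400e-09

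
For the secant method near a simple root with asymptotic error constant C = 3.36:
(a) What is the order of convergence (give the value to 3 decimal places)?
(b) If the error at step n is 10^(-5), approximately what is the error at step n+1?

(a) Secant method has superlinear convergence with order φ = (1+√5)/2 ≈ 1.618.
    This means |e_{n+1}| ≈ C|e_n|^1.618.

(b) With |e_n| = 10^(-5) and C = 3.36:
    |e_{n+1}| ≈ 3.36 × (10^(-5))^1.618 = 3.36 × 10^(-8.09)

(a) ≈ 1.618 (golden ratio); (b) |e_{n+1}| ≈ 2.730e-08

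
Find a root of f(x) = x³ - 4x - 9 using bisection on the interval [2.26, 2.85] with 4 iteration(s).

f(x) = x³ - 4x - 9
Initial interval: [2.26, 2.85]

Iteration 1:
  c_1 = (2.260000 + 2.850000)/2 = 2.555000
  f(c_1) = f(2.555000) = -2.540896
  f(a) × f(c) ≥ 0, new interval: [2.555000, 2.850000]
Iteration 2:
  c_2 = (2.555000 + 2.850000)/2 = 2.702500
  f(c_2) = f(2.702500) = -0.072274
  f(a) × f(c) ≥ 0, new interval: [2.702500, 2.850000]
Iteration 3:
  c_3 = (2.702500 + 2.850000)/2 = 2.776250
  f(c_3) = f(2.776250) = 1.293125
  f(a) × f(c) < 0, new interval: [2.702500, 2.776250]
Iteration 4:
  c_4 = (2.702500 + 2.776250)/2 = 2.739375
  f(c_4) = f(2.739375) = 0.599250
  f(a) × f(c) < 0, new interval: [2.702500, 2.739375]

After 4 iteration(s), the approximation is c_4 = 2.739375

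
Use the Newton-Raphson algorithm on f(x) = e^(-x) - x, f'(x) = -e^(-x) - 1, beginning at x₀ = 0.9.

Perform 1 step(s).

f(x) = e^(-x) - x
f'(x) = -e^(-x) - 1
x₀ = 0.9

Newton-Raphson formula: x_{n+1} = x_n - f(x_n)/f'(x_n)

Iteration 1:
  f(0.900000) = -0.493430
  f'(0.900000) = -1.406570
  x_1 = 0.900000 - (-0.493430)/(-1.406570) = 0.549196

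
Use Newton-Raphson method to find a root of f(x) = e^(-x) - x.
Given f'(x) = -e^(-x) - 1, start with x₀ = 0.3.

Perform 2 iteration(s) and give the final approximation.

f(x) = e^(-x) - x
f'(x) = -e^(-x) - 1
x₀ = 0.3

Newton-Raphson formula: x_{n+1} = x_n - f(x_n)/f'(x_n)

Iteration 1:
  f(0.300000) = 0.440818
  f'(0.300000) = -1.740818
  x_1 = 0.300000 - 0.440818/(-1.740818) = 0.553225
Iteration 2:
  f(0.553225) = 0.021868
  f'(0.553225) = -1.575092
  x_2 = 0.553225 - 0.021868/(-1.575092) = 0.567108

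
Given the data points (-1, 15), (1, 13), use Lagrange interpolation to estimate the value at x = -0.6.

Lagrange interpolation formula:
P(x) = Σ yᵢ × Lᵢ(x)
where Lᵢ(x) = Π_{j≠i} (x - xⱼ)/(xᵢ - xⱼ)

L_0(-0.6) = (-0.6 - 1)/(-1 - 1) = 0.800000
L_1(-0.6) = (-0.6 - (-1))/(1 - (-1)) = 0.200000

P(-0.6) = 15×L_0(-0.6) + 13×L_1(-0.6)
P(-0.6) = 14.600000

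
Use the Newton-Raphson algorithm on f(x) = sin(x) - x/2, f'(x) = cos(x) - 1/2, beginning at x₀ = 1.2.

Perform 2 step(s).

f(x) = sin(x) - x/2
f'(x) = cos(x) - 1/2
x₀ = 1.2

Newton-Raphson formula: x_{n+1} = x_n - f(x_n)/f'(x_n)

Iteration 1:
  f(1.200000) = 0.332039
  f'(1.200000) = -0.137642
  x_1 = 1.200000 - 0.332039/(-0.137642) = 3.612334
Iteration 2:
  f(3.612334) = -2.259714
  f'(3.612334) = -1.391232
  x_2 = 3.612334 - (-2.259714)/(-1.391232) = 1.988080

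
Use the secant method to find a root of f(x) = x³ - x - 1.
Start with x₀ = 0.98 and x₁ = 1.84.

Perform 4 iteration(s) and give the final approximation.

f(x) = x³ - x - 1
x₀ = 0.98, x₁ = 1.84

Secant formula: x_{n+1} = x_n - f(x_n)(x_n - x_{n-1})/(f(x_n) - f(x_{n-1}))

Iteration 1:
  f(0.980000) = -1.038808
  f(1.840000) = 3.389504
  x_2 = 1.840000 - 3.389504×(1.840000 - 0.980000)/(3.389504 - (-1.038808))
       = 1.181742
Iteration 2:
  f(1.840000) = 3.389504
  f(1.181742) = -0.531424
  x_3 = 1.181742 - (-0.531424)×(1.181742 - 1.840000)/(-0.531424 - 3.389504)
       = 1.270959
Iteration 3:
  f(1.181742) = -0.531424
  f(1.270959) = -0.217933
  x_4 = 1.270959 - (-0.217933)×(1.270959 - 1.181742)/(-0.217933 - (-0.531424))
       = 1.332981
Iteration 4:
  f(1.270959) = -0.217933
  f(1.332981) = 0.035510
  x_5 = 1.332981 - 0.035510×(1.332981 - 1.270959)/(0.035510 - (-0.217933))
       = 1.324291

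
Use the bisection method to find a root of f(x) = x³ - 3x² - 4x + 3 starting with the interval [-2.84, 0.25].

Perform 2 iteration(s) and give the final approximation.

f(x) = x³ - 3x² - 4x + 3
Initial interval: [-2.84, 0.25]

Iteration 1:
  c_1 = (-2.840000 + 0.250000)/2 = -1.295000
  f(c_1) = f(-1.295000) = 0.977178
  f(a) × f(c) < 0, new interval: [-2.840000, -1.295000]
Iteration 2:
  c_2 = (-2.840000 + (-1.295000))/2 = -2.067500
  f(c_2) = f(-2.067500) = -10.391314
  f(a) × f(c) ≥ 0, new interval: [-2.067500, -1.295000]

After 2 iteration(s), the approximation is c_2 = -2.067500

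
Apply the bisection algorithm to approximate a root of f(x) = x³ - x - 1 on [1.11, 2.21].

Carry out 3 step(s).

f(x) = x³ - x - 1
Initial interval: [1.11, 2.21]

Iteration 1:
  c_1 = (1.110000 + 2.210000)/2 = 1.660000
  f(c_1) = f(1.660000) = 1.914296
  f(a) × f(c) < 0, new interval: [1.110000, 1.660000]
Iteration 2:
  c_2 = (1.110000 + 1.660000)/2 = 1.385000
  f(c_2) = f(1.385000) = 0.271742
  f(a) × f(c) < 0, new interval: [1.110000, 1.385000]
Iteration 3:
  c_3 = (1.110000 + 1.385000)/2 = 1.247500
  f(c_3) = f(1.247500) = -0.306070
  f(a) × f(c) ≥ 0, new interval: [1.247500, 1.385000]

After 3 iteration(s), the approximation is c_3 = 1.247500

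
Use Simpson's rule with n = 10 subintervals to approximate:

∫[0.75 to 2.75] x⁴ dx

f(x) = x⁴
a = 0.75, b = 2.75, n = 10
h = (b - a)/n = 0.200000

Simpson's rule: (h/3)[f(x₀) + 4f(x₁) + 2f(x₂) + ... + f(xₙ)]

x_0 = 0.7500, f(x_0) = 0.316406, coefficient = 1
x_1 = 0.9500, f(x_1) = 0.814506, coefficient = 4
x_2 = 1.1500, f(x_2) = 1.749006, coefficient = 2
x_3 = 1.3500, f(x_3) = 3.321506, coefficient = 4
x_4 = 1.5500, f(x_4) = 5.772006, coefficient = 2
x_5 = 1.7500, f(x_5) = 9.378906, coefficient = 4
x_6 = 1.9500, f(x_6) = 14.459006, coefficient = 2
x_7 = 2.1500, f(x_7) = 21.367506, coefficient = 4
x_8 = 2.3500, f(x_8) = 30.498006, coefficient = 2
x_9 = 2.5500, f(x_9) = 42.282506, coefficient = 4
x_10 = 2.7500, f(x_10) = 57.191406, coefficient = 1

I ≈ (0.200000/3) × 471.123587 = 31.408239
Exact value: 31.407813
Error: 0.000427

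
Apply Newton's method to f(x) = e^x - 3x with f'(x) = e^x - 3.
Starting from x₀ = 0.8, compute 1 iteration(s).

f(x) = e^x - 3x
f'(x) = e^x - 3
x₀ = 0.8

Newton-Raphson formula: x_{n+1} = x_n - f(x_n)/f'(x_n)

Iteration 1:
  f(0.800000) = -0.174459
  f'(0.800000) = -0.774459
  x_1 = 0.800000 - (-0.174459)/(-0.774459) = 0.574734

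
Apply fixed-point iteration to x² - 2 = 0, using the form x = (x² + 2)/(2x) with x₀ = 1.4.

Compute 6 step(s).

Equation: x² - 2 = 0
Fixed-point form: x = (x² + 2)/(2x)
x₀ = 1.4

x_1 = g(1.400000) = 1.414286
x_2 = g(1.414286) = 1.414214
x_3 = g(1.414214) = 1.414214
x_4 = g(1.414214) = 1.414214
x_5 = g(1.414214) = 1.414214
x_6 = g(1.414214) = 1.414214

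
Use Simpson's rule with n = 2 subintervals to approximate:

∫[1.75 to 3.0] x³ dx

f(x) = x³
a = 1.75, b = 3.0, n = 2
h = (b - a)/n = 0.625000

Simpson's rule: (h/3)[f(x₀) + 4f(x₁) + 2f(x₂) + ... + f(xₙ)]

x_0 = 1.7500, f(x_0) = 5.359375, coefficient = 1
x_1 = 2.3750, f(x_1) = 13.396484, coefficient = 4
x_2 = 3.0000, f(x_2) = 27.000000, coefficient = 1

I ≈ (0.625000/3) × 85.945312 = 17.905273
Exact value: 17.905273
Error: 0.000000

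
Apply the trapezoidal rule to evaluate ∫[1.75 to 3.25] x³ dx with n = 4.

f(x) = x³
a = 1.75, b = 3.25, n = 4
h = (b - a)/n = 0.375000

Trapezoidal rule: (h/2)[f(x₀) + 2f(x₁) + 2f(x₂) + ... + f(xₙ)]

x_0 = 1.7500, f(x_0) = 5.359375, coefficient = 1
x_1 = 2.1250, f(x_1) = 9.595703, coefficient = 2
x_2 = 2.5000, f(x_2) = 15.625000, coefficient = 2
x_3 = 2.8750, f(x_3) = 23.763672, coefficient = 2
x_4 = 3.2500, f(x_4) = 34.328125, coefficient = 1

I ≈ (0.375000/2) × 137.656250 = 25.810547
Exact value: 25.546875
Error: 0.263672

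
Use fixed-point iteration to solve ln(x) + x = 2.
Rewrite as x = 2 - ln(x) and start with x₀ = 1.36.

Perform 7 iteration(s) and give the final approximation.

Equation: ln(x) + x = 2
Fixed-point form: x = 2 - ln(x)
x₀ = 1.36

x_1 = g(1.360000) = 1.692515
x_2 = g(1.692515) = 1.473784
x_3 = g(1.473784) = 1.612167
x_4 = g(1.612167) = 1.522421
x_5 = g(1.522421) = 1.579698
x_6 = g(1.579698) = 1.542766
x_7 = g(1.542766) = 1.566423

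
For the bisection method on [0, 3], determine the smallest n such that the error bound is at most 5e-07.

We need (b-a)/2^n ≤ 5e-07
(3 - 0)/2^n ≤ 5e-07
3/2^n ≤ 5e-07
2^n ≥ 6000000
n ≥ log₂(6000000) = 22.52
n ≥ 23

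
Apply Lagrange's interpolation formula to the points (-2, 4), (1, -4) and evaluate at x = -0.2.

Lagrange interpolation formula:
P(x) = Σ yᵢ × Lᵢ(x)
where Lᵢ(x) = Π_{j≠i} (x - xⱼ)/(xᵢ - xⱼ)

L_0(-0.2) = (-0.2 - 1)/(-2 - 1) = 0.400000
L_1(-0.2) = (-0.2 - (-2))/(1 - (-2)) = 0.600000

P(-0.2) = 4×L_0(-0.2) + (-4)×L_1(-0.2)
P(-0.2) = -0.800000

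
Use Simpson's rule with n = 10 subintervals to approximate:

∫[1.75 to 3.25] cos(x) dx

f(x) = cos(x)
a = 1.75, b = 3.25, n = 10
h = (b - a)/n = 0.150000

Simpson's rule: (h/3)[f(x₀) + 4f(x₁) + 2f(x₂) + ... + f(xₙ)]

x_0 = 1.7500, f(x_0) = -0.178246, coefficient = 1
x_1 = 1.9000, f(x_1) = -0.323290, coefficient = 4
x_2 = 2.0500, f(x_2) = -0.461073, coefficient = 2
x_3 = 2.2000, f(x_3) = -0.588501, coefficient = 4
x_4 = 2.3500, f(x_4) = -0.702713, coefficient = 2
x_5 = 2.5000, f(x_5) = -0.801144, coefficient = 4
x_6 = 2.6500, f(x_6) = -0.881582, coefficient = 2
x_7 = 2.8000, f(x_7) = -0.942222, coefficient = 4
x_8 = 2.9500, f(x_8) = -0.981702, coefficient = 2
x_9 = 3.1000, f(x_9) = -0.999135, coefficient = 4
x_10 = 3.2500, f(x_10) = -0.994130, coefficient = 1

I ≈ (0.150000/3) × -21.843683 = -1.092184
Exact value: -1.092181
Error: 0.000003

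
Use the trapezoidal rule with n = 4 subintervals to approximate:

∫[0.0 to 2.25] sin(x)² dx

f(x) = sin(x)²
a = 0.0, b = 2.25, n = 4
h = (b - a)/n = 0.562500

Trapezoidal rule: (h/2)[f(x₀) + 2f(x₁) + 2f(x₂) + ... + f(xₙ)]

x_0 = 0.0000, f(x_0) = 0.000000, coefficient = 1
x_1 = 0.5625, f(x_1) = 0.284412, coefficient = 2
x_2 = 1.1250, f(x_2) = 0.814087, coefficient = 2
x_3 = 1.6875, f(x_3) = 0.986442, coefficient = 2
x_4 = 2.2500, f(x_4) = 0.605398, coefficient = 1

I ≈ (0.562500/2) × 4.775279 = 1.343047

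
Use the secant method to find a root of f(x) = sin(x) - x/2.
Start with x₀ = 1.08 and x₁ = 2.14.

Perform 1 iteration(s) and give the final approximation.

f(x) = sin(x) - x/2
x₀ = 1.08, x₁ = 2.14

Secant formula: x_{n+1} = x_n - f(x_n)(x_n - x_{n-1})/(f(x_n) - f(x_{n-1}))

Iteration 1:
  f(1.080000) = 0.341958
  f(2.140000) = -0.227670
  x_2 = 2.140000 - (-0.227670)×(2.140000 - 1.080000)/(-0.227670 - 0.341958)
       = 1.716338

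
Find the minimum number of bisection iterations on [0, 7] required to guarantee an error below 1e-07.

We need (b-a)/2^n ≤ 1e-07
(7 - 0)/2^n ≤ 1e-07
7/2^n ≤ 1e-07
2^n ≥ 70000000
n ≥ log₂(70000000) = 26.06
n ≥ 27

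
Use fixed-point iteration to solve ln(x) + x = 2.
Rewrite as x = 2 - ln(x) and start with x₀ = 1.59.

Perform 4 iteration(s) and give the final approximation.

Equation: ln(x) + x = 2
Fixed-point form: x = 2 - ln(x)
x₀ = 1.59

x_1 = g(1.590000) = 1.536266
x_2 = g(1.536266) = 1.570645
x_3 = g(1.570645) = 1.548514
x_4 = g(1.548514) = 1.562705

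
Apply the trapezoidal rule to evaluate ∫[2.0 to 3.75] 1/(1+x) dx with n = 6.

f(x) = 1/(1+x)
a = 2.0, b = 3.75, n = 6
h = (b - a)/n = 0.291667

Trapezoidal rule: (h/2)[f(x₀) + 2f(x₁) + 2f(x₂) + ... + f(xₙ)]

x_0 = 2.0000, f(x_0) = 0.333333, coefficient = 1
x_1 = 2.2917, f(x_1) = 0.303797, coefficient = 2
x_2 = 2.5833, f(x_2) = 0.279070, coefficient = 2
x_3 = 2.8750, f(x_3) = 0.258065, coefficient = 2
x_4 = 3.1667, f(x_4) = 0.240000, coefficient = 2
x_5 = 3.4583, f(x_5) = 0.224299, coefficient = 2
x_6 = 3.7500, f(x_6) = 0.210526, coefficient = 1

I ≈ (0.291667/2) × 3.154321 = 0.460005
Exact value: 0.459532
Error: 0.000473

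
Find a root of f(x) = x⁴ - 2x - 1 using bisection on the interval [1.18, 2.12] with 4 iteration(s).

f(x) = x⁴ - 2x - 1
Initial interval: [1.18, 2.12]

Iteration 1:
  c_1 = (1.180000 + 2.120000)/2 = 1.650000
  f(c_1) = f(1.650000) = 3.112006
  f(a) × f(c) < 0, new interval: [1.180000, 1.650000]
Iteration 2:
  c_2 = (1.180000 + 1.650000)/2 = 1.415000
  f(c_2) = f(1.415000) = 0.178905
  f(a) × f(c) < 0, new interval: [1.180000, 1.415000]
Iteration 3:
  c_3 = (1.180000 + 1.415000)/2 = 1.297500
  f(c_3) = f(1.297500) = -0.760807
  f(a) × f(c) ≥ 0, new interval: [1.297500, 1.415000]
Iteration 4:
  c_4 = (1.297500 + 1.415000)/2 = 1.356250
  f(c_4) = f(1.356250) = -0.329056
  f(a) × f(c) ≥ 0, new interval: [1.356250, 1.415000]

After 4 iteration(s), the approximation is c_4 = 1.356250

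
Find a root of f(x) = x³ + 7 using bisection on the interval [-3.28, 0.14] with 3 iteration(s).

f(x) = x³ + 7
Initial interval: [-3.28, 0.14]

Iteration 1:
  c_1 = (-3.280000 + 0.140000)/2 = -1.570000
  f(c_1) = f(-1.570000) = 3.130107
  f(a) × f(c) < 0, new interval: [-3.280000, -1.570000]
Iteration 2:
  c_2 = (-3.280000 + (-1.570000))/2 = -2.425000
  f(c_2) = f(-2.425000) = -7.260516
  f(a) × f(c) ≥ 0, new interval: [-2.425000, -1.570000]
Iteration 3:
  c_3 = (-2.425000 + (-1.570000))/2 = -1.997500
  f(c_3) = f(-1.997500) = -0.970037
  f(a) × f(c) ≥ 0, new interval: [-1.997500, -1.570000]

After 3 iteration(s), the approximation is c_3 = -1.997500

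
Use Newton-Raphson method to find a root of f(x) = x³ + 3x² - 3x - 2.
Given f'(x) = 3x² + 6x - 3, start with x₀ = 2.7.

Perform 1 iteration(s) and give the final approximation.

f(x) = x³ + 3x² - 3x - 2
f'(x) = 3x² + 6x - 3
x₀ = 2.7

Newton-Raphson formula: x_{n+1} = x_n - f(x_n)/f'(x_n)

Iteration 1:
  f(2.700000) = 31.453000
  f'(2.700000) = 35.070000
  x_1 = 2.700000 - 31.453000/35.070000 = 1.803137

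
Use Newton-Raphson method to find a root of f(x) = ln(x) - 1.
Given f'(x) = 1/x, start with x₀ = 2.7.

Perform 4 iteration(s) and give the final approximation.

f(x) = ln(x) - 1
f'(x) = 1/x
x₀ = 2.7

Newton-Raphson formula: x_{n+1} = x_n - f(x_n)/f'(x_n)

Iteration 1:
  f(2.700000) = -0.006748
  f'(2.700000) = 0.370370
  x_1 = 2.700000 - (-0.006748)/0.370370 = 2.718220
Iteration 2:
  f(2.718220) = -0.000023
  f'(2.718220) = 0.367888
  x_2 = 2.718220 - (-0.000023)/0.367888 = 2.718282
Iteration 3:
  f(2.718282) = 0.000000
  f'(2.718282) = 0.367879
  x_3 = 2.718282 - 0.000000/0.367879 = 2.718282
Iteration 4:
  f(2.718282) = 0.000000
  f'(2.718282) = 0.367879
  x_4 = 2.718282 - 0.000000/0.367879 = 2.718282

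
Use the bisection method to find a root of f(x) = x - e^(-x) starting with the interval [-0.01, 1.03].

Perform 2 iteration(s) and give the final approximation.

f(x) = x - e^(-x)
Initial interval: [-0.01, 1.03]

Iteration 1:
  c_1 = (-0.010000 + 1.030000)/2 = 0.510000
  f(c_1) = f(0.510000) = -0.090496
  f(a) × f(c) ≥ 0, new interval: [0.510000, 1.030000]
Iteration 2:
  c_2 = (0.510000 + 1.030000)/2 = 0.770000
  f(c_2) = f(0.770000) = 0.306987
  f(a) × f(c) < 0, new interval: [0.510000, 0.770000]

After 2 iteration(s), the approximation is c_2 = 0.770000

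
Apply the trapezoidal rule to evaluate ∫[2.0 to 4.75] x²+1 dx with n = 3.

f(x) = x²+1
a = 2.0, b = 4.75, n = 3
h = (b - a)/n = 0.916667

Trapezoidal rule: (h/2)[f(x₀) + 2f(x₁) + 2f(x₂) + ... + f(xₙ)]

x_0 = 2.0000, f(x_0) = 5.000000, coefficient = 1
x_1 = 2.9167, f(x_1) = 9.506944, coefficient = 2
x_2 = 3.8333, f(x_2) = 15.694444, coefficient = 2
x_3 = 4.7500, f(x_3) = 23.562500, coefficient = 1

I ≈ (0.916667/2) × 78.965278 = 36.192419
Exact value: 35.807292
Error: 0.385127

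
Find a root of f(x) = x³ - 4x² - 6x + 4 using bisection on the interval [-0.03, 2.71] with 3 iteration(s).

f(x) = x³ - 4x² - 6x + 4
Initial interval: [-0.03, 2.71]

Iteration 1:
  c_1 = (-0.030000 + 2.710000)/2 = 1.340000
  f(c_1) = f(1.340000) = -8.816296
  f(a) × f(c) < 0, new interval: [-0.030000, 1.340000]
Iteration 2:
  c_2 = (-0.030000 + 1.340000)/2 = 0.655000
  f(c_2) = f(0.655000) = -1.365089
  f(a) × f(c) < 0, new interval: [-0.030000, 0.655000]
Iteration 3:
  c_3 = (-0.030000 + 0.655000)/2 = 0.312500
  f(c_3) = f(0.312500) = 1.764893
  f(a) × f(c) ≥ 0, new interval: [0.312500, 0.655000]

After 3 iteration(s), the approximation is c_3 = 0.312500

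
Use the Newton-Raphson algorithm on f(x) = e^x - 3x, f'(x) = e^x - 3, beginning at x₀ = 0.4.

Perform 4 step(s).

f(x) = e^x - 3x
f'(x) = e^x - 3
x₀ = 0.4

Newton-Raphson formula: x_{n+1} = x_n - f(x_n)/f'(x_n)

Iteration 1:
  f(0.400000) = 0.291825
  f'(0.400000) = -1.508175
  x_1 = 0.400000 - 0.291825/(-1.508175) = 0.593495
Iteration 2:
  f(0.593495) = 0.029819
  f'(0.593495) = -1.189695
  x_2 = 0.593495 - 0.029819/(-1.189695) = 0.618560
Iteration 3:
  f(0.618560) = 0.000573
  f'(0.618560) = -1.143747
  x_3 = 0.618560 - 0.000573/(-1.143747) = 0.619061
Iteration 4:
  f(0.619061) = 0.000000
  f'(0.619061) = -1.142817
  x_4 = 0.619061 - 0.000000/(-1.142817) = 0.619061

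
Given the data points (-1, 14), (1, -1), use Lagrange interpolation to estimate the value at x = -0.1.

Lagrange interpolation formula:
P(x) = Σ yᵢ × Lᵢ(x)
where Lᵢ(x) = Π_{j≠i} (x - xⱼ)/(xᵢ - xⱼ)

L_0(-0.1) = (-0.1 - 1)/(-1 - 1) = 0.550000
L_1(-0.1) = (-0.1 - (-1))/(1 - (-1)) = 0.450000

P(-0.1) = 14×L_0(-0.1) + (-1)×L_1(-0.1)
P(-0.1) = 7.250000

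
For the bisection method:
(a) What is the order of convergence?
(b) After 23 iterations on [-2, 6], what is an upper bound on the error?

(a) Bisection has linear (order 1) convergence; the error is halved each step.

(b) Error bound = (b-a)/2^n = (6 - (-2))/2^{23}
    = 8/2^{23}

(a) 1 (linear); (b) error ≤ 9.54e-07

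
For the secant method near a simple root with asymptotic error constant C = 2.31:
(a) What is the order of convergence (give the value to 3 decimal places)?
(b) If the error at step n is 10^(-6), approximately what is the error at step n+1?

(a) Secant method has superlinear convergence with order φ = (1+√5)/2 ≈ 1.618.
    This means |e_{n+1}| ≈ C|e_n|^1.618.

(b) With |e_n| = 10^(-6) and C = 2.31:
    |e_{n+1}| ≈ 2.31 × (10^(-6))^1.618 = 2.31 × 10^(-9.71)

(a) ≈ 1.618 (golden ratio); (b) |e_{n+1}| ≈ 4.523e-10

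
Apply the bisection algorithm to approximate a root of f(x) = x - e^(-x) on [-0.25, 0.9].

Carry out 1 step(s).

f(x) = x - e^(-x)
Initial interval: [-0.25, 0.9]

Iteration 1:
  c_1 = (-0.250000 + 0.900000)/2 = 0.325000
  f(c_1) = f(0.325000) = -0.397527
  f(a) × f(c) ≥ 0, new interval: [0.325000, 0.900000]

After 1 iteration(s), the approximation is c_1 = 0.325000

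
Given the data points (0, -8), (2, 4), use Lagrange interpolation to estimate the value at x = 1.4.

Lagrange interpolation formula:
P(x) = Σ yᵢ × Lᵢ(x)
where Lᵢ(x) = Π_{j≠i} (x - xⱼ)/(xᵢ - xⱼ)

L_0(1.4) = (1.4 - 2)/(0 - 2) = 0.300000
L_1(1.4) = (1.4 - 0)/(2 - 0) = 0.700000

P(1.4) = (-8)×L_0(1.4) + 4×L_1(1.4)
P(1.4) = 0.400000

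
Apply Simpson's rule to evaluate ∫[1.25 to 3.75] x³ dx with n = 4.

f(x) = x³
a = 1.25, b = 3.75, n = 4
h = (b - a)/n = 0.625000

Simpson's rule: (h/3)[f(x₀) + 4f(x₁) + 2f(x₂) + ... + f(xₙ)]

x_0 = 1.2500, f(x_0) = 1.953125, coefficient = 1
x_1 = 1.8750, f(x_1) = 6.591797, coefficient = 4
x_2 = 2.5000, f(x_2) = 15.625000, coefficient = 2
x_3 = 3.1250, f(x_3) = 30.517578, coefficient = 4
x_4 = 3.7500, f(x_4) = 52.734375, coefficient = 1

I ≈ (0.625000/3) × 234.375000 = 48.828125
Exact value: 48.828125
Error: 0.000000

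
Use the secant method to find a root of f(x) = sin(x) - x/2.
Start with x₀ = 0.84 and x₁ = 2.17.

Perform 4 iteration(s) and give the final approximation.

f(x) = sin(x) - x/2
x₀ = 0.84, x₁ = 2.17

Secant formula: x_{n+1} = x_n - f(x_n)(x_n - x_{n-1})/(f(x_n) - f(x_{n-1}))

Iteration 1:
  f(0.840000) = 0.324643
  f(2.170000) = -0.259215
  x_2 = 2.170000 - (-0.259215)×(2.170000 - 0.840000)/(-0.259215 - 0.324643)
       = 1.579521
Iteration 2:
  f(2.170000) = -0.259215
  f(1.579521) = 0.210201
  x_3 = 1.579521 - 0.210201×(1.579521 - 2.170000)/(0.210201 - (-0.259215))
       = 1.843933
Iteration 3:
  f(1.579521) = 0.210201
  f(1.843933) = 0.040963
  x_4 = 1.843933 - 0.040963×(1.843933 - 1.579521)/(0.040963 - 0.210201)
       = 1.907932
Iteration 4:
  f(1.843933) = 0.040963
  f(1.907932) = -0.010260
  x_5 = 1.907932 - (-0.010260)×(1.907932 - 1.843933)/(-0.010260 - 0.040963)
       = 1.895113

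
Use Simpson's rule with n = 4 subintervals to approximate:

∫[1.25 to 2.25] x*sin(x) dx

f(x) = x*sin(x)
a = 1.25, b = 2.25, n = 4
h = (b - a)/n = 0.250000

Simpson's rule: (h/3)[f(x₀) + 4f(x₁) + 2f(x₂) + ... + f(xₙ)]

x_0 = 1.2500, f(x_0) = 1.186231, coefficient = 1
x_1 = 1.5000, f(x_1) = 1.496242, coefficient = 4
x_2 = 1.7500, f(x_2) = 1.721975, coefficient = 2
x_3 = 2.0000, f(x_3) = 1.818595, coefficient = 4
x_4 = 2.2500, f(x_4) = 1.750665, coefficient = 1

I ≈ (0.250000/3) × 19.640196 = 1.636683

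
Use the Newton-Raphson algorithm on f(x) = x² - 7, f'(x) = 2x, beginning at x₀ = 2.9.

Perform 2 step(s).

f(x) = x² - 7
f'(x) = 2x
x₀ = 2.9

Newton-Raphson formula: x_{n+1} = x_n - f(x_n)/f'(x_n)

Iteration 1:
  f(2.900000) = 1.410000
  f'(2.900000) = 5.800000
  x_1 = 2.900000 - 1.410000/5.800000 = 2.656897
Iteration 2:
  f(2.656897) = 0.059099
  f'(2.656897) = 5.313793
  x_2 = 2.656897 - 0.059099/5.313793 = 2.645775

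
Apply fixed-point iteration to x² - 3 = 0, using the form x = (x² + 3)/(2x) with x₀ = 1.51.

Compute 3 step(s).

Equation: x² - 3 = 0
Fixed-point form: x = (x² + 3)/(2x)
x₀ = 1.51

x_1 = g(1.510000) = 1.748377
x_2 = g(1.748377) = 1.732127
x_3 = g(1.732127) = 1.732051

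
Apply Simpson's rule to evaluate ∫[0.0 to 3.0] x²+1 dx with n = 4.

f(x) = x²+1
a = 0.0, b = 3.0, n = 4
h = (b - a)/n = 0.750000

Simpson's rule: (h/3)[f(x₀) + 4f(x₁) + 2f(x₂) + ... + f(xₙ)]

x_0 = 0.0000, f(x_0) = 1.000000, coefficient = 1
x_1 = 0.7500, f(x_1) = 1.562500, coefficient = 4
x_2 = 1.5000, f(x_2) = 3.250000, coefficient = 2
x_3 = 2.2500, f(x_3) = 6.062500, coefficient = 4
x_4 = 3.0000, f(x_4) = 10.000000, coefficient = 1

I ≈ (0.750000/3) × 48.000000 = 12.000000
Exact value: 12.000000
Error: 0.000000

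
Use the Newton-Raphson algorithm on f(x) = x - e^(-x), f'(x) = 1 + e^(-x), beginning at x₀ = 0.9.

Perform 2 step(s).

f(x) = x - e^(-x)
f'(x) = 1 + e^(-x)
x₀ = 0.9

Newton-Raphson formula: x_{n+1} = x_n - f(x_n)/f'(x_n)

Iteration 1:
  f(0.900000) = 0.493430
  f'(0.900000) = 1.406570
  x_1 = 0.900000 - 0.493430/1.406570 = 0.549196
Iteration 2:
  f(0.549196) = -0.028218
  f'(0.549196) = 1.577414
  x_2 = 0.549196 - (-0.028218)/1.577414 = 0.567085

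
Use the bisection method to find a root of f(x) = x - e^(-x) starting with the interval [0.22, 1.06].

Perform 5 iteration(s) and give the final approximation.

f(x) = x - e^(-x)
Initial interval: [0.22, 1.06]

Iteration 1:
  c_1 = (0.220000 + 1.060000)/2 = 0.640000
  f(c_1) = f(0.640000) = 0.112708
  f(a) × f(c) < 0, new interval: [0.220000, 0.640000]
Iteration 2:
  c_2 = (0.220000 + 0.640000)/2 = 0.430000
  f(c_2) = f(0.430000) = -0.220509
  f(a) × f(c) ≥ 0, new interval: [0.430000, 0.640000]
Iteration 3:
  c_3 = (0.430000 + 0.640000)/2 = 0.535000
  f(c_3) = f(0.535000) = -0.050669
  f(a) × f(c) ≥ 0, new interval: [0.535000, 0.640000]
Iteration 4:
  c_4 = (0.535000 + 0.640000)/2 = 0.587500
  f(c_4) = f(0.587500) = 0.031785
  f(a) × f(c) < 0, new interval: [0.535000, 0.587500]
Iteration 5:
  c_5 = (0.535000 + 0.587500)/2 = 0.561250
  f(c_5) = f(0.561250) = -0.009245
  f(a) × f(c) ≥ 0, new interval: [0.561250, 0.587500]

After 5 iteration(s), the approximation is c_5 = 0.561250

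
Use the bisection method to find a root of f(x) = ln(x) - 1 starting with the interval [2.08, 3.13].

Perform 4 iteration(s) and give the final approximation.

f(x) = ln(x) - 1
Initial interval: [2.08, 3.13]

Iteration 1:
  c_1 = (2.080000 + 3.130000)/2 = 2.605000
  f(c_1) = f(2.605000) = -0.042567
  f(a) × f(c) ≥ 0, new interval: [2.605000, 3.130000]
Iteration 2:
  c_2 = (2.605000 + 3.130000)/2 = 2.867500
  f(c_2) = f(2.867500) = 0.053441
  f(a) × f(c) < 0, new interval: [2.605000, 2.867500]
Iteration 3:
  c_3 = (2.605000 + 2.867500)/2 = 2.736250
  f(c_3) = f(2.736250) = 0.006588
  f(a) × f(c) < 0, new interval: [2.605000, 2.736250]
Iteration 4:
  c_4 = (2.605000 + 2.736250)/2 = 2.670625
  f(c_4) = f(2.670625) = -0.017687
  f(a) × f(c) ≥ 0, new interval: [2.670625, 2.736250]

After 4 iteration(s), the approximation is c_4 = 2.670625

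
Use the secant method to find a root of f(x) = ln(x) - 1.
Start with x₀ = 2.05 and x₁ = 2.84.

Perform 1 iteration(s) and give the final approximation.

f(x) = ln(x) - 1
x₀ = 2.05, x₁ = 2.84

Secant formula: x_{n+1} = x_n - f(x_n)(x_n - x_{n-1})/(f(x_n) - f(x_{n-1}))

Iteration 1:
  f(2.050000) = -0.282160
  f(2.840000) = 0.043804
  x_2 = 2.840000 - 0.043804×(2.840000 - 2.050000)/(0.043804 - (-0.282160))
       = 2.733837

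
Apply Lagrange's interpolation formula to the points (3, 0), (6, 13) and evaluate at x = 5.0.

Lagrange interpolation formula:
P(x) = Σ yᵢ × Lᵢ(x)
where Lᵢ(x) = Π_{j≠i} (x - xⱼ)/(xᵢ - xⱼ)

L_0(5.0) = (5.0 - 6)/(3 - 6) = 0.333333
L_1(5.0) = (5.0 - 3)/(6 - 3) = 0.666667

P(5.0) = 0×L_0(5.0) + 13×L_1(5.0)
P(5.0) = 8.666667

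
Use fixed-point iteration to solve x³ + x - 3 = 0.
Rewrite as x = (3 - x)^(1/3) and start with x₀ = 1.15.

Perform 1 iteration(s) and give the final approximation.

Equation: x³ + x - 3 = 0
Fixed-point form: x = (3 - x)^(1/3)
x₀ = 1.15

x_1 = g(1.150000) = 1.227601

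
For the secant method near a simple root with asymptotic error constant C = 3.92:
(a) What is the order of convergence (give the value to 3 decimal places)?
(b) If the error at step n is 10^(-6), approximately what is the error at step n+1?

(a) Secant method has superlinear convergence with order φ = (1+√5)/2 ≈ 1.618.
    This means |e_{n+1}| ≈ C|e_n|^1.618.

(b) With |e_n| = 10^(-6) and C = 3.92:
    |e_{n+1}| ≈ 3.92 × (10^(-6))^1.618 = 3.92 × 10^(-9.71)

(a) ≈ 1.618 (golden ratio); (b) |e_{n+1}| ≈ 7.675e-10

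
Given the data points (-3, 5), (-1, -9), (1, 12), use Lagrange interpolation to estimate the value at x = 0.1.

Lagrange interpolation formula:
P(x) = Σ yᵢ × Lᵢ(x)
where Lᵢ(x) = Π_{j≠i} (x - xⱼ)/(xᵢ - xⱼ)

L_0(0.1) = (0.1 - (-1))/(-3 - (-1)) × (0.1 - 1)/(-3 - 1) = -0.123750
L_1(0.1) = (0.1 - (-3))/(-1 - (-3)) × (0.1 - 1)/(-1 - 1) = 0.697500
L_2(0.1) = (0.1 - (-3))/(1 - (-3)) × (0.1 - (-1))/(1 - (-1)) = 0.426250

P(0.1) = 5×L_0(0.1) + (-9)×L_1(0.1) + 12×L_2(0.1)
P(0.1) = -1.781250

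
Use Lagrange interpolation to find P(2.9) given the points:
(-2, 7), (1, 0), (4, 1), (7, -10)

Lagrange interpolation formula:
P(x) = Σ yᵢ × Lᵢ(x)
where Lᵢ(x) = Π_{j≠i} (x - xⱼ)/(xᵢ - xⱼ)

L_0(2.9) = (2.9 - 1)/(-2 - 1) × (2.9 - 4)/(-2 - 4) × (2.9 - 7)/(-2 - 7) = -0.052895
L_1(2.9) = (2.9 - (-2))/(1 - (-2)) × (2.9 - 4)/(1 - 4) × (2.9 - 7)/(1 - 7) = 0.409241
L_2(2.9) = (2.9 - (-2))/(4 - (-2)) × (2.9 - 1)/(4 - 1) × (2.9 - 7)/(4 - 7) = 0.706870
L_3(2.9) = (2.9 - (-2))/(7 - (-2)) × (2.9 - 1)/(7 - 1) × (2.9 - 4)/(7 - 4) = -0.063216

P(2.9) = 7×L_0(2.9) + 0×L_1(2.9) + 1×L_2(2.9) + (-10)×L_3(2.9)
P(2.9) = 0.968765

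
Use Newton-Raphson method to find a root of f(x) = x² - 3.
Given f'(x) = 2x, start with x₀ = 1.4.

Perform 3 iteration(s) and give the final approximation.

f(x) = x² - 3
f'(x) = 2x
x₀ = 1.4

Newton-Raphson formula: x_{n+1} = x_n - f(x_n)/f'(x_n)

Iteration 1:
  f(1.400000) = -1.040000
  f'(1.400000) = 2.800000
  x_1 = 1.400000 - (-1.040000)/2.800000 = 1.771429
Iteration 2:
  f(1.771429) = 0.137959
  f'(1.771429) = 3.542857
  x_2 = 1.771429 - 0.137959/3.542857 = 1.732488
Iteration 3:
  f(1.732488) = 0.001516
  f'(1.732488) = 3.464977
  x_3 = 1.732488 - 0.001516/3.464977 = 1.732051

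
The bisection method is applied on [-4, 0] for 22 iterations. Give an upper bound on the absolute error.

Bisection error bound: |error| ≤ (b-a)/2^n
|error| ≤ (0 - (-4))/2^22 = 4/2^22
|error| ≤ 0.0000009537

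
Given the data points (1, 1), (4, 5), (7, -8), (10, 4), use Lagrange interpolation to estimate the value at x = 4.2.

Lagrange interpolation formula:
P(x) = Σ yᵢ × Lᵢ(x)
where Lᵢ(x) = Π_{j≠i} (x - xⱼ)/(xᵢ - xⱼ)

L_0(4.2) = (4.2 - 4)/(1 - 4) × (4.2 - 7)/(1 - 7) × (4.2 - 10)/(1 - 10) = -0.020049
L_1(4.2) = (4.2 - 1)/(4 - 1) × (4.2 - 7)/(4 - 7) × (4.2 - 10)/(4 - 10) = 0.962370
L_2(4.2) = (4.2 - 1)/(7 - 1) × (4.2 - 4)/(7 - 4) × (4.2 - 10)/(7 - 10) = 0.068741
L_3(4.2) = (4.2 - 1)/(10 - 1) × (4.2 - 4)/(10 - 4) × (4.2 - 7)/(10 - 7) = -0.011062

P(4.2) = 1×L_0(4.2) + 5×L_1(4.2) + (-8)×L_2(4.2) + 4×L_3(4.2)
P(4.2) = 4.197630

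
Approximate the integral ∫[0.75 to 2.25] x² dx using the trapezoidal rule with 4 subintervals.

f(x) = x²
a = 0.75, b = 2.25, n = 4
h = (b - a)/n = 0.375000

Trapezoidal rule: (h/2)[f(x₀) + 2f(x₁) + 2f(x₂) + ... + f(xₙ)]

x_0 = 0.7500, f(x_0) = 0.562500, coefficient = 1
x_1 = 1.1250, f(x_1) = 1.265625, coefficient = 2
x_2 = 1.5000, f(x_2) = 2.250000, coefficient = 2
x_3 = 1.8750, f(x_3) = 3.515625, coefficient = 2
x_4 = 2.2500, f(x_4) = 5.062500, coefficient = 1

I ≈ (0.375000/2) × 19.687500 = 3.691406
Exact value: 3.656250
Error: 0.035156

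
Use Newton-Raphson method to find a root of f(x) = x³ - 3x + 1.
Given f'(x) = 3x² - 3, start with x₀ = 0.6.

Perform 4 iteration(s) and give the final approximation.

f(x) = x³ - 3x + 1
f'(x) = 3x² - 3
x₀ = 0.6

Newton-Raphson formula: x_{n+1} = x_n - f(x_n)/f'(x_n)

Iteration 1:
  f(0.600000) = -0.584000
  f'(0.600000) = -1.920000
  x_1 = 0.600000 - (-0.584000)/(-1.920000) = 0.295833
Iteration 2:
  f(0.295833) = 0.138391
  f'(0.295833) = -2.737448
  x_2 = 0.295833 - 0.138391/(-2.737448) = 0.346388
Iteration 3:
  f(0.346388) = 0.002397
  f'(0.346388) = -2.640046
  x_3 = 0.346388 - 0.002397/(-2.640046) = 0.347296
Iteration 4:
  f(0.347296) = 0.000001
  f'(0.347296) = -2.638156
  x_4 = 0.347296 - 0.000001/(-2.638156) = 0.347296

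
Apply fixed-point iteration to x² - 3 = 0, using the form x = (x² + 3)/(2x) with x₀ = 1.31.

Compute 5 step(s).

Equation: x² - 3 = 0
Fixed-point form: x = (x² + 3)/(2x)
x₀ = 1.31

x_1 = g(1.310000) = 1.800038
x_2 = g(1.800038) = 1.733335
x_3 = g(1.733335) = 1.732051
x_4 = g(1.732051) = 1.732051
x_5 = g(1.732051) = 1.732051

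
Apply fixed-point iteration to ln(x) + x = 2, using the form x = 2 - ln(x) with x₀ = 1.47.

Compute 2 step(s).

Equation: ln(x) + x = 2
Fixed-point form: x = 2 - ln(x)
x₀ = 1.47

x_1 = g(1.470000) = 1.614738
x_2 = g(1.614738) = 1.520828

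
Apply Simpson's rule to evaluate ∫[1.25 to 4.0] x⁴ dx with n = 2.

f(x) = x⁴
a = 1.25, b = 4.0, n = 2
h = (b - a)/n = 1.375000

Simpson's rule: (h/3)[f(x₀) + 4f(x₁) + 2f(x₂) + ... + f(xₙ)]

x_0 = 1.2500, f(x_0) = 2.441406, coefficient = 1
x_1 = 2.6250, f(x_1) = 47.480713, coefficient = 4
x_2 = 4.0000, f(x_2) = 256.000000, coefficient = 1

I ≈ (1.375000/3) × 448.364258 = 205.500285
Exact value: 204.189648
Error: 1.310636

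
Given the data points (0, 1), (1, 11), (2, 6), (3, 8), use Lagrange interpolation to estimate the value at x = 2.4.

Lagrange interpolation formula:
P(x) = Σ yᵢ × Lᵢ(x)
where Lᵢ(x) = Π_{j≠i} (x - xⱼ)/(xᵢ - xⱼ)

L_0(2.4) = (2.4 - 1)/(0 - 1) × (2.4 - 2)/(0 - 2) × (2.4 - 3)/(0 - 3) = 0.056000
L_1(2.4) = (2.4 - 0)/(1 - 0) × (2.4 - 2)/(1 - 2) × (2.4 - 3)/(1 - 3) = -0.288000
L_2(2.4) = (2.4 - 0)/(2 - 0) × (2.4 - 1)/(2 - 1) × (2.4 - 3)/(2 - 3) = 1.008000
L_3(2.4) = (2.4 - 0)/(3 - 0) × (2.4 - 1)/(3 - 1) × (2.4 - 2)/(3 - 2) = 0.224000

P(2.4) = 1×L_0(2.4) + 11×L_1(2.4) + 6×L_2(2.4) + 8×L_3(2.4)
P(2.4) = 4.728000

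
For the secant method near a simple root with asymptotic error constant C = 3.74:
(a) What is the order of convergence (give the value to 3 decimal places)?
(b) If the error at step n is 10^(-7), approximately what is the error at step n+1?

(a) Secant method has superlinear convergence with order φ = (1+√5)/2 ≈ 1.618.
    This means |e_{n+1}| ≈ C|e_n|^1.618.

(b) With |e_n| = 10^(-7) and C = 3.74:
    |e_{n+1}| ≈ 3.74 × (10^(-7))^1.618 = 3.74 × 10^(-11.33)

(a) ≈ 1.618 (golden ratio); (b) |e_{n+1}| ≈ 1.765e-11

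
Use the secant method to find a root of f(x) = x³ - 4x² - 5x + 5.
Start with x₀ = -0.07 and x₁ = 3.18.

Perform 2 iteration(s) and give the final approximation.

f(x) = x³ - 4x² - 5x + 5
x₀ = -0.07, x₁ = 3.18

Secant formula: x_{n+1} = x_n - f(x_n)(x_n - x_{n-1})/(f(x_n) - f(x_{n-1}))

Iteration 1:
  f(-0.070000) = 5.330057
  f(3.180000) = -19.192168
  x_2 = 3.180000 - (-19.192168)×(3.180000 - (-0.070000))/(-19.192168 - 5.330057)
       = 0.636408
Iteration 2:
  f(3.180000) = -19.192168
  f(0.636408) = 0.455658
  x_3 = 0.636408 - 0.455658×(0.636408 - 3.180000)/(0.455658 - (-19.192168))
       = 0.695397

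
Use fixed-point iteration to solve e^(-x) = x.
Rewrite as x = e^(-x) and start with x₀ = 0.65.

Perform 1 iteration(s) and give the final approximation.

Equation: e^(-x) = x
Fixed-point form: x = e^(-x)
x₀ = 0.65

x_1 = g(0.650000) = 0.522046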